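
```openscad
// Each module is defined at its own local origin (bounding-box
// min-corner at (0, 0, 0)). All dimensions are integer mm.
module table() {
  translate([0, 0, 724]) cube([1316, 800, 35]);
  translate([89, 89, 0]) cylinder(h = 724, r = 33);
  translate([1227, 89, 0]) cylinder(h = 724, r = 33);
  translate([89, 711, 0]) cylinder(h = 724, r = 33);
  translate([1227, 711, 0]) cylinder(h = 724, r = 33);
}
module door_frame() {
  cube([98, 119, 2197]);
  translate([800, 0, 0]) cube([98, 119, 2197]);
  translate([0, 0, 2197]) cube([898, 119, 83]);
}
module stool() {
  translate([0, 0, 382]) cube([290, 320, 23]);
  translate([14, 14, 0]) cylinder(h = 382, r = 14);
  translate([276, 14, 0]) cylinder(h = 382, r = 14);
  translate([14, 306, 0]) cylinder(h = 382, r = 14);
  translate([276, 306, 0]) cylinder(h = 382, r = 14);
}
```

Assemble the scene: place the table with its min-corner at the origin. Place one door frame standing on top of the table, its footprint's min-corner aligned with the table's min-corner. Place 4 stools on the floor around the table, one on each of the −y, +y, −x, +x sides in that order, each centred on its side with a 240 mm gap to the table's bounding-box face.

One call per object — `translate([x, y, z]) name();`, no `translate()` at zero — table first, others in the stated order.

table();
translate([0, 0, 759]) door_frame();
translate([513, -560, 0]) stool();
translate([513, 1040, 0]) stool();
translate([-530, 240, 0]) stool();
translate([1556, 240, 0]) stool();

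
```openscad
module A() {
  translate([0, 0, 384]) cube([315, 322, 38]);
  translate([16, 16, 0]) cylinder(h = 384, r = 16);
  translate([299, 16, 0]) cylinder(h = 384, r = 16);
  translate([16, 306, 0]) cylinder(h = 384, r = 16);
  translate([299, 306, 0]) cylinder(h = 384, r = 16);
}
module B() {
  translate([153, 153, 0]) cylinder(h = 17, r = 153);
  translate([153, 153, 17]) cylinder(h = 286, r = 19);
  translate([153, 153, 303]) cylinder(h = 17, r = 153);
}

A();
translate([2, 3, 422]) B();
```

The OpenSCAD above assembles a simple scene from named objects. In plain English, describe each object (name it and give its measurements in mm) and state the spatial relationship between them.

A is a four-legged stool. The seat is a 315×322×38 mm slab whose top surface is at z = 422 mm; four round legs, each 32 mm in diameter, run from the floor (z = 0) to the underside of the seat, each leg's axis is inset half a diameter from the nearest pair of seat edges (so the leg's bounding box is flush with the corner).

B is a spool: two coaxial disc flanges of radius 153 mm and thickness 17 mm, joined by a core cylinder of radius 19 mm and height 286 mm. The lower flange rests on z = 0 and the three cylinders share a vertical axis.

The spool is on top of the stool.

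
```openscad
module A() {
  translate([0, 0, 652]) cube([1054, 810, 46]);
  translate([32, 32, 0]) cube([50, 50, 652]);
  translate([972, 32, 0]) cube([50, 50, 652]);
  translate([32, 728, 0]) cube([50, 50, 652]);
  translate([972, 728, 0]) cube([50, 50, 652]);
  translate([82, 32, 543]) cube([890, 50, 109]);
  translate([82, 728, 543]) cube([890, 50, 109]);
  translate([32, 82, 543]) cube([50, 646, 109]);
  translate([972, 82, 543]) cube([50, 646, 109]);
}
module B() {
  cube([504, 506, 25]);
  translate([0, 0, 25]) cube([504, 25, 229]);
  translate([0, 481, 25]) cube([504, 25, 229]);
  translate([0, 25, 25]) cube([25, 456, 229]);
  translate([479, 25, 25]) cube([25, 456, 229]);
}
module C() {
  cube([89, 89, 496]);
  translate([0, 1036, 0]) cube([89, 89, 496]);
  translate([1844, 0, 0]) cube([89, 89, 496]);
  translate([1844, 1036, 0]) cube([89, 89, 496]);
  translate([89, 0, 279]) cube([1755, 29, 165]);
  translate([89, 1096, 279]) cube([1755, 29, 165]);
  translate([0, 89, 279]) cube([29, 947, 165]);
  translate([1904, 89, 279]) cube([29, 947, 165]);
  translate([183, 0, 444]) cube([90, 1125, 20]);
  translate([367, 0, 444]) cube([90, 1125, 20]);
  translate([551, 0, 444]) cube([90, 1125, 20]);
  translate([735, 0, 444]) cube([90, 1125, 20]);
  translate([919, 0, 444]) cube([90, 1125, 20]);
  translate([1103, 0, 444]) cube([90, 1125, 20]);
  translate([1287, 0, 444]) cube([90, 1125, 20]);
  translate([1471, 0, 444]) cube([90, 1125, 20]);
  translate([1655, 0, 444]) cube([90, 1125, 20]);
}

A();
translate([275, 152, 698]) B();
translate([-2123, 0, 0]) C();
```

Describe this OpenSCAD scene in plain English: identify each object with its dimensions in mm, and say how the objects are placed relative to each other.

A is a rectangular dining table. The top is 1054×810×46 mm with its upper surface at z = 698 mm. It stands on four 50×50 mm square legs, each inset 32 mm from the nearest pair of top edges, running from the floor to the underside of the top. Four apron rails, 50 mm thick and 109 mm tall, run between adjacent legs with their top edges flush with the underside of the top and their outer faces flush with the legs' outer faces.

B is an open storage box with external size 504×506×254 mm and wall thickness 25 mm (the base is also 25 mm thick). The base covers the whole footprint; the four walls stand on the base, with the y-facing walls full-width and the x-facing walls fitting between their inner faces.

C is a bed frame 1933 mm long (x) by 1125 mm wide (y). Four 89×89 mm corner posts, 496 mm tall, at the corners of the footprint. Four rails of 29 mm thickness and 165 mm height run between adjacent posts with their undersides at z = 279 mm, their outer faces flush with the outside of the frame (the two x-running rails run between the posts' inner faces; the two y-running rails run between the posts' inner faces). 9 slats, each 90 mm wide (x) and 20 mm thick, lie across the top of the two x-running rails, running the full 1125 mm width of the frame in y; the slats are evenly spaced along x between the inner faces of the end posts with equal gaps (rounded down to the nearest mm) at the −x end and between each pair — any rounding remainder accumulates at the +x end.

The open box is on top of the table, centred. The bed frame is on the floor beside the table on its −x side.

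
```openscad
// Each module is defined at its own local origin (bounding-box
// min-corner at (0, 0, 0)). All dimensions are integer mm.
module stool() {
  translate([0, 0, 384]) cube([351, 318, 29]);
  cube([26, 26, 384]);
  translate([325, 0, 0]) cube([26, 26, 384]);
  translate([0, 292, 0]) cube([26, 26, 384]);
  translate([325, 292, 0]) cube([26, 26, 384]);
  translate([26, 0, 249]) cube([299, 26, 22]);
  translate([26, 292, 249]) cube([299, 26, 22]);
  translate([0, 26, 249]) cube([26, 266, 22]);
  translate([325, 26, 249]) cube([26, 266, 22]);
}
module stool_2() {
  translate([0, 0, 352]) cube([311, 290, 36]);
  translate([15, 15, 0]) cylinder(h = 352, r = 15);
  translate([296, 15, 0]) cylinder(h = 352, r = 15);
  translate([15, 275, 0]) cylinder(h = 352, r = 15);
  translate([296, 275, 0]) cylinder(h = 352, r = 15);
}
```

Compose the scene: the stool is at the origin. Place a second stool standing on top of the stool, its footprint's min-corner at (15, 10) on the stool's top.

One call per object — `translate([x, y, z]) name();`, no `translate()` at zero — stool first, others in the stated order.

stool();
translate([15, 10, 413]) stool_2();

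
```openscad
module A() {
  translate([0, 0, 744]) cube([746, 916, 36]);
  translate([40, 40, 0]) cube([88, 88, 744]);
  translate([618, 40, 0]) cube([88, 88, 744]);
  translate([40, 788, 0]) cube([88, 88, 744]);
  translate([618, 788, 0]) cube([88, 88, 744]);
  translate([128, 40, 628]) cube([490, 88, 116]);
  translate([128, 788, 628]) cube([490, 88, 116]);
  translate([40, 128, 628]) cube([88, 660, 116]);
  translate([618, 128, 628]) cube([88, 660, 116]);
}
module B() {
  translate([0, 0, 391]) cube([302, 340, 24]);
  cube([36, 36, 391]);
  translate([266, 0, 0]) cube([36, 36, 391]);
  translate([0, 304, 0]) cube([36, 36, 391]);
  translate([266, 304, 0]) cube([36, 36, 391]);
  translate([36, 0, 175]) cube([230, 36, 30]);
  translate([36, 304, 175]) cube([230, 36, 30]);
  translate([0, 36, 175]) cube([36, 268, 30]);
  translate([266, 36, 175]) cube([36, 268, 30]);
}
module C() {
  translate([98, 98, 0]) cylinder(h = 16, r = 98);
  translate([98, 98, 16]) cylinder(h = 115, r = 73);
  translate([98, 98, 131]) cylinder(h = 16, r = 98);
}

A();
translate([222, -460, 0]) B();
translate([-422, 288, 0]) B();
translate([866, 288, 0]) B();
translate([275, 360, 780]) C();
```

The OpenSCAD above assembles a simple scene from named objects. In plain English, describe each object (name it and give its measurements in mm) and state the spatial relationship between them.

A is a table: top 746 mm (x) × 916 mm (y), 36 mm thick, upper face at z = 780 mm, on four 88×88 mm square legs, each inset 40 mm from the nearest pair of top edges, running from z = 0 to the bottom of the top. Four apron rails, 88 mm thick and 116 mm tall, run between adjacent legs with their top edges flush with the underside of the top and their outer faces flush with the legs' outer faces.

B is a simple wooden stool: a rectangular seat 302 mm (x) by 340 mm (y), 24 mm thick, top face at z = 415 mm, on four square legs, each 36×36 mm in cross-section. The legs rest on z = 0, each flush with a corner of the seat. Four stretchers, 36 mm wide and 30 mm tall, connect adjacent legs with their undersides at z = 175 mm, each running between the inner faces of the legs it joins and aligned with the legs' outer faces on the other axis.

C is a spool: two coaxial disc flanges of radius 98 mm and thickness 16 mm, joined by a core cylinder of radius 73 mm and height 115 mm. The lower flange rests on z = 0 and the three cylinders share a vertical axis.

Three stools sit around the table at the −y, −x, +x sides. The spool is on top of the table, centred.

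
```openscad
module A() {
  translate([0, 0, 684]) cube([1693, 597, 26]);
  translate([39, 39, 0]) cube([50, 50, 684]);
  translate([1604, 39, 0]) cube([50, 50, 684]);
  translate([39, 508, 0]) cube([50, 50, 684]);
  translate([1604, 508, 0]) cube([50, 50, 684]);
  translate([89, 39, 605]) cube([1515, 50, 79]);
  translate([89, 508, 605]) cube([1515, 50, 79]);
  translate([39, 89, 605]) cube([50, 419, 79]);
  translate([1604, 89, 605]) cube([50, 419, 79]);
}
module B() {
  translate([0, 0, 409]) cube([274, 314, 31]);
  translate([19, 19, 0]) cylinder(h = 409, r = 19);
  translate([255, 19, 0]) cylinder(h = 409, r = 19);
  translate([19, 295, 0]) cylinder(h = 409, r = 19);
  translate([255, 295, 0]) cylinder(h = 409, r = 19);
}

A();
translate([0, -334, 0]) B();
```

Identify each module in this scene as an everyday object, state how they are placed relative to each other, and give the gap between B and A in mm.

The stool's nearest face is 20 mm from the table's −y face.

A is a table. B is a stool. The stool is on the floor beside the table on its −y side. The gap between the stool and the table is 20 mm.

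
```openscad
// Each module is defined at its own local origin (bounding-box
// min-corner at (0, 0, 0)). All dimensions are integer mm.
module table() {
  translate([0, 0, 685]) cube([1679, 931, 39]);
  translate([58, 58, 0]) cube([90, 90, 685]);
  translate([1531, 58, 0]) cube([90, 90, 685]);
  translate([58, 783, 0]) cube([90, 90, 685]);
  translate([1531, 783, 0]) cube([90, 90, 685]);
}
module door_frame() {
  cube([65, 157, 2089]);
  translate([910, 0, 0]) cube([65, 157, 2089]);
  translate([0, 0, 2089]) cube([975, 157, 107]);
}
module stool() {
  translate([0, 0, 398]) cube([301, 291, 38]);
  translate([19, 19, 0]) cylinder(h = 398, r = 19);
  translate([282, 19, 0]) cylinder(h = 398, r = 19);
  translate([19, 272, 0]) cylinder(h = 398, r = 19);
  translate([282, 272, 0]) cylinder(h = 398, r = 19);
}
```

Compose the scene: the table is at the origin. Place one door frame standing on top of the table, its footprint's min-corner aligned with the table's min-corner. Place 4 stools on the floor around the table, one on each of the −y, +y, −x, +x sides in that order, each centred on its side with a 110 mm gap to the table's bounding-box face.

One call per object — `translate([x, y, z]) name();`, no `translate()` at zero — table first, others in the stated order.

table();
translate([0, 0, 724]) door_frame();
translate([689, -401, 0]) stool();
translate([689, 1041, 0]) stool();
translate([-411, 320, 0]) stool();
translate([1789, 320, 0]) stool();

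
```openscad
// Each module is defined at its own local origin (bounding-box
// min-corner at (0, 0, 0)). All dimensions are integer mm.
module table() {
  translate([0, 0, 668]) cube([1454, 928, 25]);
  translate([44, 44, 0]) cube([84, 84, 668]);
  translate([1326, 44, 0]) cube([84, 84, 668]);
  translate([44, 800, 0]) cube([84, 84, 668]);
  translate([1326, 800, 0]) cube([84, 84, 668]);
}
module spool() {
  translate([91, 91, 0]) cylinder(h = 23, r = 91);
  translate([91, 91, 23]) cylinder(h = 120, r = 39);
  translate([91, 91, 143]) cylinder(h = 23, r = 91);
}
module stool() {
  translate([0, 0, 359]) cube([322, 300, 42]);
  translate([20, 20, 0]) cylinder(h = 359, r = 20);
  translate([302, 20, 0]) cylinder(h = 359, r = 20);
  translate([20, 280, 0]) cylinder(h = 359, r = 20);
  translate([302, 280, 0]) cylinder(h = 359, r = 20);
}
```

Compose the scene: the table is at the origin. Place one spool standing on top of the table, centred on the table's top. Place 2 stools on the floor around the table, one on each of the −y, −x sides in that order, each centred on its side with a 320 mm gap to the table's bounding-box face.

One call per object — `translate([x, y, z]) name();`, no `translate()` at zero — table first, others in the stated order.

table();
translate([636, 373, 693]) spool();
translate([566, -620, 0]) stool();
translate([-642, 314, 0]) stool();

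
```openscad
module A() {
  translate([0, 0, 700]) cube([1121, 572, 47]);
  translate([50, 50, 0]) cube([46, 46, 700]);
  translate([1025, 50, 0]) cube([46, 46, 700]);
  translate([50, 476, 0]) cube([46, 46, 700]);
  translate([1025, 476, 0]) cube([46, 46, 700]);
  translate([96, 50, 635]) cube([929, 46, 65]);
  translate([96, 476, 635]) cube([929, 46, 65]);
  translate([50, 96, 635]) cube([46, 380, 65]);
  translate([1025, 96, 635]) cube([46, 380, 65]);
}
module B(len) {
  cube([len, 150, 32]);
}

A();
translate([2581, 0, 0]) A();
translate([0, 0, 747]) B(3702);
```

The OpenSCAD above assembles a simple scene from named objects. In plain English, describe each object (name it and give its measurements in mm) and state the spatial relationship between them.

A is a rectangular dining table. The top is 1121×572×47 mm with its upper surface at z = 747 mm. It stands on four 46×46 mm square legs, each inset 50 mm from the nearest pair of top edges, running from the floor to the underside of the top. Four apron rails, 46 mm thick and 65 mm tall, run between adjacent legs with their top edges flush with the underside of the top and their outer faces flush with the legs' outer faces.

B is a rectangular beam 3702 mm long (x), 150 mm deep (y), 32 mm thick (z).

The beam spans the tops of two tables placed 1460 mm apart, resting at z = 747 mm.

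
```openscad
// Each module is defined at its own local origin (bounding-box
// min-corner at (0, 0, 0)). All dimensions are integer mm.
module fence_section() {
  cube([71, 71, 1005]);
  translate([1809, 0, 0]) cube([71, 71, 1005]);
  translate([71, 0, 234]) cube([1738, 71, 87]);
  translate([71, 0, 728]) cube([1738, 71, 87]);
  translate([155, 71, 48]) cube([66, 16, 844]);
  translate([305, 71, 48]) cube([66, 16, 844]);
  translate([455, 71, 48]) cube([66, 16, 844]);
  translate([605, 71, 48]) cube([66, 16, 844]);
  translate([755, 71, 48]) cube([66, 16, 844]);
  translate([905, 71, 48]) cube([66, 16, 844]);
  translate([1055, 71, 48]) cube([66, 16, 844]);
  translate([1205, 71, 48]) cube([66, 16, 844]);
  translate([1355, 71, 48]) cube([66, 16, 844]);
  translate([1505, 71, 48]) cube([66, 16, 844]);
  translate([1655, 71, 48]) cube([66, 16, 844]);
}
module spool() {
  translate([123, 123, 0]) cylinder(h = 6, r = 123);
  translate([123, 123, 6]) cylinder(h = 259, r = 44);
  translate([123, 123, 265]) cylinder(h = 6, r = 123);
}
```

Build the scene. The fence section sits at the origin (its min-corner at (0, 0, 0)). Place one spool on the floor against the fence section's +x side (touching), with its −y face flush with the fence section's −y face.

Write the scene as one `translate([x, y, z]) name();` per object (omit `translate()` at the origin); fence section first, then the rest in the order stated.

fence_section();
translate([1880, 0, 0]) spool();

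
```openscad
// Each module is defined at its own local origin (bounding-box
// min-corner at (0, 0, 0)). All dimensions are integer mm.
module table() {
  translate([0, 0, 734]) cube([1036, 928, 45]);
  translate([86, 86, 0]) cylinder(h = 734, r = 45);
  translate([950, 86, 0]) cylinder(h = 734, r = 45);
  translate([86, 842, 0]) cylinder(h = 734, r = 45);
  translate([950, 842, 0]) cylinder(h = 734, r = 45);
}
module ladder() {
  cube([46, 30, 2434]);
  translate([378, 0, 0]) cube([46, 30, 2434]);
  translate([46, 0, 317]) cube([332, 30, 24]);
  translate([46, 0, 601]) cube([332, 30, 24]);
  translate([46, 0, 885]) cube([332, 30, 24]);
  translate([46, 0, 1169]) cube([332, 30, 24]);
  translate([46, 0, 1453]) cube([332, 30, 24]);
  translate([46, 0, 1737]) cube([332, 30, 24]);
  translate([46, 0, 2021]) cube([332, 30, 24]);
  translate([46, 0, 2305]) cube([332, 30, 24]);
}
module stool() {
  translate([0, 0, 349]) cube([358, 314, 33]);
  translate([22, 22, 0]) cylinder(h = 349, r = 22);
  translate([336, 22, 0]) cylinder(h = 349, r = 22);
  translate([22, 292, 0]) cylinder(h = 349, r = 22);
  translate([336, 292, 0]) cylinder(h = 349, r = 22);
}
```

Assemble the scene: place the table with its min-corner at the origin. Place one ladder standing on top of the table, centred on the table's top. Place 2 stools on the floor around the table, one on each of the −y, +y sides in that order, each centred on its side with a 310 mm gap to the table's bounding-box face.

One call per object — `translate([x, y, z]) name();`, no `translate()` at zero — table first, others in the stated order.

table();
translate([306, 449, 779]) ladder();
translate([339, -624, 0]) stool();
translate([339, 1238, 0]) stool();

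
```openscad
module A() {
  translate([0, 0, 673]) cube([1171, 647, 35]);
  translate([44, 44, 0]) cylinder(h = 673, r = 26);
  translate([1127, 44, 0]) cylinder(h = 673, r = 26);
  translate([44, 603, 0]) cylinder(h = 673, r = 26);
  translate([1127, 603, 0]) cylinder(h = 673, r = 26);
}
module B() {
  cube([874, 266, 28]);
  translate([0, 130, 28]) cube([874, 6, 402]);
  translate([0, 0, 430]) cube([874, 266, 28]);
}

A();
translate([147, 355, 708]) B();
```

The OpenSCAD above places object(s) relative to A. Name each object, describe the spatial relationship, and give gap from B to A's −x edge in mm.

A is a table. B is an I-beam. The I-beam is on top of the table. The gap from the I-beam to the table's −x edge is 147 mm.

The I-beam's min-x is at 147; the table's min-x is 0; gap = 147 mm.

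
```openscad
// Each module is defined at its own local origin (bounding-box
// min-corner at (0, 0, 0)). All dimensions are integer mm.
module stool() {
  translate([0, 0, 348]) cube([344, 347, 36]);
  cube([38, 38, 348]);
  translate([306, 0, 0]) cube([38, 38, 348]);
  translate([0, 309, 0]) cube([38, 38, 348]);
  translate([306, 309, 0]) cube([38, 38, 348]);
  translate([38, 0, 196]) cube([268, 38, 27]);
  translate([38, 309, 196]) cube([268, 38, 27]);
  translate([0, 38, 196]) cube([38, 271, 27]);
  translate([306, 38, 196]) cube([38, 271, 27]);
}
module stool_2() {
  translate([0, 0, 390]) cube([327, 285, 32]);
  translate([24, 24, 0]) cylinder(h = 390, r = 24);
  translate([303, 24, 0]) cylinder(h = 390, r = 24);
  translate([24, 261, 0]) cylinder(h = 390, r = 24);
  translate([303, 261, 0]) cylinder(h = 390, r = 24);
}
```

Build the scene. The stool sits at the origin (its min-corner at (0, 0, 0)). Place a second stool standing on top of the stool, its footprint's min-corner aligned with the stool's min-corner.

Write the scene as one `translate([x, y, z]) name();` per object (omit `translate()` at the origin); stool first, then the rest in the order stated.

stool();
translate([0, 0, 384]) stool_2();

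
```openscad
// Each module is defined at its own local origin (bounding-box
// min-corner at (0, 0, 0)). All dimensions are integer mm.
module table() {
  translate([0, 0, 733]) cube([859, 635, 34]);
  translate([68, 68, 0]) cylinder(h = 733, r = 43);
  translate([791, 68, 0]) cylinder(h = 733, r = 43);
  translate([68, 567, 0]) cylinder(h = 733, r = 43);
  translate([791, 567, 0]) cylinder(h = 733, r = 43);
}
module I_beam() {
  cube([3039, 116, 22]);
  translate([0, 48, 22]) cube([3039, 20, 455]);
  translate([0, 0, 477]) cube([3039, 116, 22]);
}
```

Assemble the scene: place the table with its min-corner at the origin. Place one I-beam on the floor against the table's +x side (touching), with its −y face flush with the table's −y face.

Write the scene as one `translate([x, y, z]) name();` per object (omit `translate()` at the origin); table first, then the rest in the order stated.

table();
translate([859, 0, 0]) I_beam();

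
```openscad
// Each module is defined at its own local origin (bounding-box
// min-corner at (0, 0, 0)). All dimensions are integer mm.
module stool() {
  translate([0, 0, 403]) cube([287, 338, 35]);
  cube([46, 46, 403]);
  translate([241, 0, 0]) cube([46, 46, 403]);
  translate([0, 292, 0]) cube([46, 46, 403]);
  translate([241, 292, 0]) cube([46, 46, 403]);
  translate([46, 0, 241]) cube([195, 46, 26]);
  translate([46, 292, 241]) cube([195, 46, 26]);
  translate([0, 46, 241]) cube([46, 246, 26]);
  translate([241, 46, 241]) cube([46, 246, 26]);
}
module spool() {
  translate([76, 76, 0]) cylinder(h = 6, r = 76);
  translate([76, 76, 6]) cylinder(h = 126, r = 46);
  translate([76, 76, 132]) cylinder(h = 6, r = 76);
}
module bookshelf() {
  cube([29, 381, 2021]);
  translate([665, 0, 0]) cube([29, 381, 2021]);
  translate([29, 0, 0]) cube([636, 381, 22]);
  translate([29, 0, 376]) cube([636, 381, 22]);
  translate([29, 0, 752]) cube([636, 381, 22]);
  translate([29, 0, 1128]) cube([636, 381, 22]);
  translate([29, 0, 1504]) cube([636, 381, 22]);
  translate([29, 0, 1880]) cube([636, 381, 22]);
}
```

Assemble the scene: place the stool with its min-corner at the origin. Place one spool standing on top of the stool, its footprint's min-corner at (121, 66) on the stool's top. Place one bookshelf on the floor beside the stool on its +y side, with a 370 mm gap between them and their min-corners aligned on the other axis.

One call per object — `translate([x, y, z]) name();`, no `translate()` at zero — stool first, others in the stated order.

stool();
translate([121, 66, 438]) spool();
translate([0, 708, 0]) bookshelf();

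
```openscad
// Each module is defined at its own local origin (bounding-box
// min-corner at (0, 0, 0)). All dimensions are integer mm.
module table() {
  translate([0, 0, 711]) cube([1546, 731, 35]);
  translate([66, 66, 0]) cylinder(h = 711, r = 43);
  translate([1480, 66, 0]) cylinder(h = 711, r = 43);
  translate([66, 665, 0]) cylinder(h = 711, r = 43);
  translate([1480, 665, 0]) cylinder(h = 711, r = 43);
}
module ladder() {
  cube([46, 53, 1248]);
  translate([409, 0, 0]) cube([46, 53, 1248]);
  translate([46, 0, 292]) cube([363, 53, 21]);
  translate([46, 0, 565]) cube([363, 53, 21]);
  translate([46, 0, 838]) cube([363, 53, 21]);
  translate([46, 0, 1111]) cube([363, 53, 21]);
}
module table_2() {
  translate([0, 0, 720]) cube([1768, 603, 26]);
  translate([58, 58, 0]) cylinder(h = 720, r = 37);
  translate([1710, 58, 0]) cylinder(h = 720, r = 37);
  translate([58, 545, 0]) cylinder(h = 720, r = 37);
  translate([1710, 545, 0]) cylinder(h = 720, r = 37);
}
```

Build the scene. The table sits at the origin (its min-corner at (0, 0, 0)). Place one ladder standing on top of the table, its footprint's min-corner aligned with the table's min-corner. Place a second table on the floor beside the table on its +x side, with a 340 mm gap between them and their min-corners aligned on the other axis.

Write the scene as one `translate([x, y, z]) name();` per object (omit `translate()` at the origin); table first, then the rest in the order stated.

table();
translate([0, 0, 746]) ladder();
translate([1886, 0, 0]) table_2();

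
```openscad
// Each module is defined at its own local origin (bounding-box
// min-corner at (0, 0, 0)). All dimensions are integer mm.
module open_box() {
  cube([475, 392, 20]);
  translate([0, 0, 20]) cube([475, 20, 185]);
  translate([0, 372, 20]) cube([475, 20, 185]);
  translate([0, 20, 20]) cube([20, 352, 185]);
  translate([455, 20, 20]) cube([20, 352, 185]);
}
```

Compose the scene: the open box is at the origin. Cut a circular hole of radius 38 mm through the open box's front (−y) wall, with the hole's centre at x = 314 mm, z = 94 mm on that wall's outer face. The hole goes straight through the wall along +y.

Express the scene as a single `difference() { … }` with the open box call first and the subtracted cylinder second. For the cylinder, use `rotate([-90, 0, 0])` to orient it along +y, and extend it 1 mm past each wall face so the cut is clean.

difference() {
  open_box();
  translate([314, -1, 94]) rotate([-90, 0, 0]) cylinder(h = 22, r = 38);
}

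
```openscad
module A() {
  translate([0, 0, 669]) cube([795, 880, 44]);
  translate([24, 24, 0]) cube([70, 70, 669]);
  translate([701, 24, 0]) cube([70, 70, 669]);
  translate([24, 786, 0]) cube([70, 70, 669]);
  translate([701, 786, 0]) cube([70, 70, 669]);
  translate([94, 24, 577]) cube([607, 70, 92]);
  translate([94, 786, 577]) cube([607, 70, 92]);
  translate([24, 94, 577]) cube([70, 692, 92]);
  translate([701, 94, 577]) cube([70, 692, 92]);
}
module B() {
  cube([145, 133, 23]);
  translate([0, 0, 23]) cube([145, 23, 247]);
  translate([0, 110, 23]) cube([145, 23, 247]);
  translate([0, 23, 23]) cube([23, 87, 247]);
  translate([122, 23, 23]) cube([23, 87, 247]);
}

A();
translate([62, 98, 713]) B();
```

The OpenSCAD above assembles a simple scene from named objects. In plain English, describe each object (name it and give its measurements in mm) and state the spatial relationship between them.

A is a table with a 795×880 mm rectangular top, 44 mm thick, top surface at z = 713 mm, supported by four 70×70 mm square legs, each inset 24 mm from the nearest pair of top edges, running from the floor. Four apron rails, 70 mm thick and 92 mm tall, run between adjacent legs with their top edges flush with the underside of the top and their outer faces flush with the legs' outer faces.

B is an open-topped rectangular box: outside dimensions 145×133×270 mm, with a uniform wall and base thickness of 23 mm. The base is a full 145×133 slab on the floor; four walls sit on top of the base. The front and back walls (the −y and +y sides) span the full width; the two side walls fit between them.

The open box is on top of the table.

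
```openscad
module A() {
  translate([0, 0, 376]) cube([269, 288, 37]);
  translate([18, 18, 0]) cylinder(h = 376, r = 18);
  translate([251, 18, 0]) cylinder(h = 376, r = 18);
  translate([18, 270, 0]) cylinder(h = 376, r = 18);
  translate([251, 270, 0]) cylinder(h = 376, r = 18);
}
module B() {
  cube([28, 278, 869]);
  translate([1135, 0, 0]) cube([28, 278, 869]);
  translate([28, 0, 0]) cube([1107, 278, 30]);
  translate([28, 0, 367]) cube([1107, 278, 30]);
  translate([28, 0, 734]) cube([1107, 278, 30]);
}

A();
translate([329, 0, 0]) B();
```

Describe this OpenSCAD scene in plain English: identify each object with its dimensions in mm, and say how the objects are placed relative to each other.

A is a simple wooden stool: a rectangular seat 269 mm (x) by 288 mm (y), 37 mm thick, top face at z = 413 mm, on four round legs, each 36 mm in diameter. The legs rest on z = 0, each leg's axis is inset half a diameter from the nearest pair of seat edges (so the leg's bounding box is flush with the corner).

B is an open bookshelf. Two side panels, each 28 mm thick, 278 mm deep and 869 mm tall, stand 1163 mm apart (outside-to-outside). Between them sit 3 shelves, each 30 mm thick and 278 mm deep, spanning the full gap between the sides. The bottom shelf rests on the floor (its underside at z = 0) and the clear gap between one shelf's top and the next shelf's underside is 337 mm.

The bookshelf is on the floor beside the stool on its +x side.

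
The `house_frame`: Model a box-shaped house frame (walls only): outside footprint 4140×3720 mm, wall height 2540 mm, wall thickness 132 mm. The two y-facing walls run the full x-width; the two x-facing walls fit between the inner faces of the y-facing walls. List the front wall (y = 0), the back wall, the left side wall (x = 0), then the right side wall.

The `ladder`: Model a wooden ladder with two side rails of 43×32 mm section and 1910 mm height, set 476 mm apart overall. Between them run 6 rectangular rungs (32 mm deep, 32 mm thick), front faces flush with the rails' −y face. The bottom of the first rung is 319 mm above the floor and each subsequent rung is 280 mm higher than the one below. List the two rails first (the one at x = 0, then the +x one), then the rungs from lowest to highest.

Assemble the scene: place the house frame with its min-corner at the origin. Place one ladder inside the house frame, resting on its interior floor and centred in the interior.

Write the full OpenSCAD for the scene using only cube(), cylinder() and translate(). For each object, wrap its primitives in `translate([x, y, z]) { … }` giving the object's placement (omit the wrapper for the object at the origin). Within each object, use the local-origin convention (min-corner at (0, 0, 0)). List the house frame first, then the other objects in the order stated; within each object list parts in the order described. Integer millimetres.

cube([4140, 132, 2540]);
translate([0, 3588, 0]) cube([4140, 132, 2540]);
translate([0, 132, 0]) cube([132, 3456, 2540]);
translate([4008, 132, 0]) cube([132, 3456, 2540]);
translate([1832, 1844, 0]) {
  cube([43, 32, 1910]);
  translate([433, 0, 0]) cube([43, 32, 1910]);
  translate([43, 0, 319]) cube([390, 32, 32]);
  translate([43, 0, 599]) cube([390, 32, 32]);
  translate([43, 0, 879]) cube([390, 32, 32]);
  translate([43, 0, 1159]) cube([390, 32, 32]);
  translate([43, 0, 1439]) cube([390, 32, 32]);
  translate([43, 0, 1719]) cube([390, 32, 32]);
}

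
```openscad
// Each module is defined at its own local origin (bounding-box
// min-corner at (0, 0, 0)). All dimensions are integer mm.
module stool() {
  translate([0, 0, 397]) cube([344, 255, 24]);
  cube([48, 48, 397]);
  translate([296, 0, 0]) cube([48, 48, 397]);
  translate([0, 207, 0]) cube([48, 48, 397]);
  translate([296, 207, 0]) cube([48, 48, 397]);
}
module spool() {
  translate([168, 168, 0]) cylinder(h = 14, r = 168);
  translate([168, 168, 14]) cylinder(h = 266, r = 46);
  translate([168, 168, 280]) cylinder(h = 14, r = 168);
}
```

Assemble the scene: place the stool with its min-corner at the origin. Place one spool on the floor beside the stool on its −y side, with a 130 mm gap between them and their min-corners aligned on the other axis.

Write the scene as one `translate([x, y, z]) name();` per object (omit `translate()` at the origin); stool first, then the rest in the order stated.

stool();
translate([0, -466, 0]) spool();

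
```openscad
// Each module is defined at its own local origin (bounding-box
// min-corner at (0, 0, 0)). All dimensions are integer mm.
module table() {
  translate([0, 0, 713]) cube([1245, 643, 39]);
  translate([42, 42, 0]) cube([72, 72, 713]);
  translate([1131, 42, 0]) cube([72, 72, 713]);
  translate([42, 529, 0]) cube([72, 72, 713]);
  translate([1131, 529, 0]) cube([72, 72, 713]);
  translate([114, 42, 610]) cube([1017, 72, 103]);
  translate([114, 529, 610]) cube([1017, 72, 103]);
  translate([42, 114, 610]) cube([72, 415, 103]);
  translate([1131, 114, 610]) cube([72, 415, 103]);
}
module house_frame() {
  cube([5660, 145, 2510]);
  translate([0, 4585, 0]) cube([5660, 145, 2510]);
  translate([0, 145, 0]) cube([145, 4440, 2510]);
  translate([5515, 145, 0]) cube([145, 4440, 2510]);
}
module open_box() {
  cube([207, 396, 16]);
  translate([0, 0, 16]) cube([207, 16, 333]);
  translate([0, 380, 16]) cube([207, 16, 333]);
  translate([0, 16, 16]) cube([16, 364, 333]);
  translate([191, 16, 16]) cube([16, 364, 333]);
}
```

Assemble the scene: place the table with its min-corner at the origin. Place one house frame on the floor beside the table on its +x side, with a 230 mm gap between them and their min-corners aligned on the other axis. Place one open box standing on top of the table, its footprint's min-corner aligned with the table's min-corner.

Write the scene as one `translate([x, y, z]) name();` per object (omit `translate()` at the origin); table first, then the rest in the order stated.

table();
translate([1475, 0, 0]) house_frame();
translate([0, 0, 752]) open_box();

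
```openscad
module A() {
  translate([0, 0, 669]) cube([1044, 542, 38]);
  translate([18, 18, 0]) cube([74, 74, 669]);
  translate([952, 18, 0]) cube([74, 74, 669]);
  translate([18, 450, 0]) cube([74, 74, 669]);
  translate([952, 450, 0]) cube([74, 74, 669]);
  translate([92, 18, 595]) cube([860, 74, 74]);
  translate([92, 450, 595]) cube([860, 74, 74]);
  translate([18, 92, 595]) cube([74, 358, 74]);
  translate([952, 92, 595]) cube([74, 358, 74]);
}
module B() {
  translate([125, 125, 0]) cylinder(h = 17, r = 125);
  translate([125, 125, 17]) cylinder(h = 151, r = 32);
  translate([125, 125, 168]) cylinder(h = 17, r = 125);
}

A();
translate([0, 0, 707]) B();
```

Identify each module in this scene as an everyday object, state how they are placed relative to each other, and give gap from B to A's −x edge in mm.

The spool's min-x is at 0; the table's min-x is 0; gap = 0 mm.

A is a table. B is a spool. The spool is on top of the table. The gap from the spool to the table's −x edge is 0 mm.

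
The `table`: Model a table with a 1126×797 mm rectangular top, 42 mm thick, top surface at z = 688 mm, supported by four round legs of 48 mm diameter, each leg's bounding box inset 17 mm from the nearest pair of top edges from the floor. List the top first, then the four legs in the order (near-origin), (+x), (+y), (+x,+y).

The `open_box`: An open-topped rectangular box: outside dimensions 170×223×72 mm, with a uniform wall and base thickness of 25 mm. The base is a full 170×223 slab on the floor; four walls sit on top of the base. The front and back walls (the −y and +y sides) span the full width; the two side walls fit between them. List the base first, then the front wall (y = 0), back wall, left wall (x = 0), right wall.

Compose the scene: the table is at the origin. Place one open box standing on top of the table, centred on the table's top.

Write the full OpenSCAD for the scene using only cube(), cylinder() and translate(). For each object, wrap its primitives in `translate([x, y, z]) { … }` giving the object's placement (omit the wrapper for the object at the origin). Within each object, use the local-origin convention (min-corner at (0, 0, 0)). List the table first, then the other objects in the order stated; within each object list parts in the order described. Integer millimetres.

translate([0, 0, 646]) cube([1126, 797, 42]);
translate([41, 41, 0]) cylinder(h = 646, r = 24);
translate([1085, 41, 0]) cylinder(h = 646, r = 24);
translate([41, 756, 0]) cylinder(h = 646, r = 24);
translate([1085, 756, 0]) cylinder(h = 646, r = 24);
translate([478, 287, 688]) {
  cube([170, 223, 25]);
  translate([0, 0, 25]) cube([170, 25, 47]);
  translate([0, 198, 25]) cube([170, 25, 47]);
  translate([0, 25, 25]) cube([25, 173, 47]);
  translate([145, 25, 25]) cube([25, 173, 47]);
}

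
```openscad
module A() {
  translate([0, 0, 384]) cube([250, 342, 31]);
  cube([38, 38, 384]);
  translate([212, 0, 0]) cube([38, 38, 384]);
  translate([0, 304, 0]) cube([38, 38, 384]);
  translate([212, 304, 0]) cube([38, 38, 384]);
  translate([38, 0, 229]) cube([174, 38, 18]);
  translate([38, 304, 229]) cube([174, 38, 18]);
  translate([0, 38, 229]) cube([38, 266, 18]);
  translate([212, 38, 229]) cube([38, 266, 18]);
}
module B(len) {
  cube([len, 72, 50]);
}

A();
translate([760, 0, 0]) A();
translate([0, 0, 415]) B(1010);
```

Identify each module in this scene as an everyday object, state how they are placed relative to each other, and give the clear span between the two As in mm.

A is a stool. B is a beam. A beam spans the tops of two stools. The clear span between the two stools is 510 mm.

Second stool starts at x = 760; first ends at x = 250; clear span = 760 − 250 = 510 mm.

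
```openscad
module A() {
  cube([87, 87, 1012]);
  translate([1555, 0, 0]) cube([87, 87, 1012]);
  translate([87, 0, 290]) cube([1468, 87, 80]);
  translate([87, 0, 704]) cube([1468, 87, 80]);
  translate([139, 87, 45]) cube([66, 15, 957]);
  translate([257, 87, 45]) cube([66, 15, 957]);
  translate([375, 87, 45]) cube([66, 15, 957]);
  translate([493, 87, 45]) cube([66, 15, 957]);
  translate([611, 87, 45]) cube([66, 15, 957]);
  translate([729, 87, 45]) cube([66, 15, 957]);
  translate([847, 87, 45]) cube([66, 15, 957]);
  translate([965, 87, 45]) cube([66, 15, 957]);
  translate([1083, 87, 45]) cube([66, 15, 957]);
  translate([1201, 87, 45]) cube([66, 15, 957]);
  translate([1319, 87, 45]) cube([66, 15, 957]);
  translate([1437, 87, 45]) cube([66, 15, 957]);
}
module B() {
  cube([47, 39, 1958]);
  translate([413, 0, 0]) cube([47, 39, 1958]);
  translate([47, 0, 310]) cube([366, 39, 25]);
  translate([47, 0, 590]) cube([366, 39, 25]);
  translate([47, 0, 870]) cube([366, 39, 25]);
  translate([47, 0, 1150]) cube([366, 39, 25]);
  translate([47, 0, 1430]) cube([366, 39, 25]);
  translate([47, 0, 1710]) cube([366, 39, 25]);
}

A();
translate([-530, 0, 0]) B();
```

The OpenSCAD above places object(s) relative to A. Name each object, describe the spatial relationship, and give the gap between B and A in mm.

The ladder's nearest face is 70 mm from the fence section's −x face.

A is a fence section. B is a ladder. The ladder is on the floor beside the fence section on its −x side. The gap between the ladder and the fence section is 70 mm.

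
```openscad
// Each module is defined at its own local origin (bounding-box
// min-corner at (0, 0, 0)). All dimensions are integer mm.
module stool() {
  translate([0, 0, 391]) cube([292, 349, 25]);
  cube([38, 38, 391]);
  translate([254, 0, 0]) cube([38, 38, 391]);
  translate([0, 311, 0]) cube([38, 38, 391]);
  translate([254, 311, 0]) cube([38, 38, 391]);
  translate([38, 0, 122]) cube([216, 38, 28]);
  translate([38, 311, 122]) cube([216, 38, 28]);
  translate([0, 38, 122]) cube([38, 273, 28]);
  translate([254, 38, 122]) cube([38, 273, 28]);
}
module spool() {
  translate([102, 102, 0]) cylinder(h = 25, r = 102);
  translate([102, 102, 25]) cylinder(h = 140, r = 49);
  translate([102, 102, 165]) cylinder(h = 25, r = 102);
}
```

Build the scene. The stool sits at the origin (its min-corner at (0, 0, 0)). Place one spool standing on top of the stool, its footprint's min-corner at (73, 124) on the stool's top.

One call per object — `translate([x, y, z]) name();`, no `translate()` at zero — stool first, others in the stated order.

stool();
translate([73, 124, 416]) spool();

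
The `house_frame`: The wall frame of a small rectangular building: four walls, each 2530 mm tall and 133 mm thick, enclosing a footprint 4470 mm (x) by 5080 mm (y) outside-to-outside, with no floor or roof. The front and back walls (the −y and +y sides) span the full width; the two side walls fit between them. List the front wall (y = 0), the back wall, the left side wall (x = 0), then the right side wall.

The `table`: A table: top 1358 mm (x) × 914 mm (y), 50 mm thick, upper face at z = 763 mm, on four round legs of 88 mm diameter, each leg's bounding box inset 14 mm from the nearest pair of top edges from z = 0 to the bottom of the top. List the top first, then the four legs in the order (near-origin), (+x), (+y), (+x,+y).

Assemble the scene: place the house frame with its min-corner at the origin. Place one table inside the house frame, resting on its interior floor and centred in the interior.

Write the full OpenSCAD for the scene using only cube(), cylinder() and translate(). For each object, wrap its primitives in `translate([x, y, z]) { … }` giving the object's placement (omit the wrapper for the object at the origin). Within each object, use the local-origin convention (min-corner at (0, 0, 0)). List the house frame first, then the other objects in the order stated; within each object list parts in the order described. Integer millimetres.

cube([4470, 133, 2530]);
translate([0, 4947, 0]) cube([4470, 133, 2530]);
translate([0, 133, 0]) cube([133, 4814, 2530]);
translate([4337, 133, 0]) cube([133, 4814, 2530]);
translate([1556, 2083, 0]) {
  translate([0, 0, 713]) cube([1358, 914, 50]);
  translate([58, 58, 0]) cylinder(h = 713, r = 44);
  translate([1300, 58, 0]) cylinder(h = 713, r = 44);
  translate([58, 856, 0]) cylinder(h = 713, r = 44);
  translate([1300, 856, 0]) cylinder(h = 713, r = 44);
}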